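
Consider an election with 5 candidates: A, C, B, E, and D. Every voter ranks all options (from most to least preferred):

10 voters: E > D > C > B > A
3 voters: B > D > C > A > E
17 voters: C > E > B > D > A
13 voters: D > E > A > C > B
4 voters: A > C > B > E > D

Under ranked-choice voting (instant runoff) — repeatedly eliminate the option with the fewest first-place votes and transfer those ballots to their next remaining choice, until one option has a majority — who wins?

Round 1: A 4, C 17, B 3, E 10, D 13. Eliminate B.
Round 2: A 4, C 17, E 10, D 16. Eliminate A.
Round 3: C 21, E 10, D 16. Eliminate E.
Round 4: C 21, D 26. D has a majority.

D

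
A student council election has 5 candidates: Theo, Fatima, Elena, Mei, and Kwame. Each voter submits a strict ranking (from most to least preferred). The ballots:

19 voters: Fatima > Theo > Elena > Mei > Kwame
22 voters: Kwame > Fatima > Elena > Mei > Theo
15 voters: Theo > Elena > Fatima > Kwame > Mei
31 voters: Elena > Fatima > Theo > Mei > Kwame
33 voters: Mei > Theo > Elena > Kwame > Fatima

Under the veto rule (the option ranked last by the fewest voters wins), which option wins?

Last-place votes: Theo 22, Fatima 33, Elena 0, Mei 15, Kwame 50.
Elena is ranked last by the fewest voters, so Elena wins.

Elena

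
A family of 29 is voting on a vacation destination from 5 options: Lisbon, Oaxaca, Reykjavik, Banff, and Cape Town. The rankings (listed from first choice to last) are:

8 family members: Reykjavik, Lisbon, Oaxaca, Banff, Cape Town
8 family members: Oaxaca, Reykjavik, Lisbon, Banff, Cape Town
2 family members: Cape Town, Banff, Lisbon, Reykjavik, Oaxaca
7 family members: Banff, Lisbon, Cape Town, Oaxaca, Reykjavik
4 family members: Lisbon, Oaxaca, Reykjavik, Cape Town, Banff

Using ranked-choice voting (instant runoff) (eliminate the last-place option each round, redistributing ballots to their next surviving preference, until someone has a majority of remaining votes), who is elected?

Round 1: Lisbon 4, Oaxaca 8, Reykjavik 8, Banff 7, Cape Town 2. Eliminate Cape Town.
Round 2: Lisbon 4, Oaxaca 8, Reykjavik 8, Banff 9. Eliminate Lisbon.
Round 3: Oaxaca 12, Reykjavik 8, Banff 9. Eliminate Reykjavik.
Round 4: Oaxaca 20, Banff 9. Oaxaca has a majority.

Oaxaca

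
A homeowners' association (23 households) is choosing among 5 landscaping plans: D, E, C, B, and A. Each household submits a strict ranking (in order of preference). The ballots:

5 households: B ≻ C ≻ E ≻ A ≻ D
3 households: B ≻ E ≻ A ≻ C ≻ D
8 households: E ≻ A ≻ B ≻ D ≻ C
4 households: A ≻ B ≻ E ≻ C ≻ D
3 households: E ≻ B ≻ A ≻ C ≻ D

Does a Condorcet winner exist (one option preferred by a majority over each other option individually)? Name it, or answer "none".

Checking pairwise contests:
E beats D 23–0.
B beats E 12–11.
E beats C 18–5.
A beats B 12–11.
E beats A 19–4.
Every option loses at least one head-to-head, so there is no Condorcet winner.

none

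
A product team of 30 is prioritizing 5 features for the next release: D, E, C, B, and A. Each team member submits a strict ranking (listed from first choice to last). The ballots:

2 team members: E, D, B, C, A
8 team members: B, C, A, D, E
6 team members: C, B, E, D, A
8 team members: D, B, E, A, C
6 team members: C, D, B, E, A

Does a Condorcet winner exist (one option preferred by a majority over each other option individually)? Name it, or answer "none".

none

Checking pairwise contests:
C beats D 20–10.
D beats E 22–8.
B beats C 18–12.
D beats B 16–14.
D beats A 22–8.
Every option loses at least one head-to-head, so there is no Condorcet winner.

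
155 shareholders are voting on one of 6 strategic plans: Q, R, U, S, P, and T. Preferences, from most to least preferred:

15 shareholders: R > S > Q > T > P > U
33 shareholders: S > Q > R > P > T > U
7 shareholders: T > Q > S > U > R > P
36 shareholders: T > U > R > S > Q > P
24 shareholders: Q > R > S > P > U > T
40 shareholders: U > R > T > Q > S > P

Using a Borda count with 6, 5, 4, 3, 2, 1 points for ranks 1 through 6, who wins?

Q: 15·4 + 33·5 + 7·5 + 36·2 + 24·6 + 40·3 = 596
R: 15·6 + 33·4 + 7·2 + 36·4 + 24·5 + 40·5 = 700
U: 15·1 + 33·1 + 7·3 + 36·5 + 24·2 + 40·6 = 537
S: 15·5 + 33·6 + 7·4 + 36·3 + 24·4 + 40·2 = 585
P: 15·2 + 33·3 + 7·1 + 36·1 + 24·3 + 40·1 = 284
T: 15·3 + 33·2 + 7·6 + 36·6 + 24·1 + 40·4 = 553
R has the highest Borda score (700).

R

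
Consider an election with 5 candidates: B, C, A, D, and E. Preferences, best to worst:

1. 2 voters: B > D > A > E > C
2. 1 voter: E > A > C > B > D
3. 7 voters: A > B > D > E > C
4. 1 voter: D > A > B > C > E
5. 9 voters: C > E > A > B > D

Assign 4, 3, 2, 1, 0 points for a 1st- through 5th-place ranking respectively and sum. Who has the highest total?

A

B: 2·4 + 1·1 + 7·3 + 1·2 + 9·1 = 41
C: 2·0 + 1·2 + 7·0 + 1·1 + 9·4 = 39
A: 2·2 + 1·3 + 7·4 + 1·3 + 9·2 = 56
D: 2·3 + 1·0 + 7·2 + 1·4 + 9·0 = 24
E: 2·1 + 1·4 + 7·1 + 1·0 + 9·3 = 40
A has the highest Borda score (56).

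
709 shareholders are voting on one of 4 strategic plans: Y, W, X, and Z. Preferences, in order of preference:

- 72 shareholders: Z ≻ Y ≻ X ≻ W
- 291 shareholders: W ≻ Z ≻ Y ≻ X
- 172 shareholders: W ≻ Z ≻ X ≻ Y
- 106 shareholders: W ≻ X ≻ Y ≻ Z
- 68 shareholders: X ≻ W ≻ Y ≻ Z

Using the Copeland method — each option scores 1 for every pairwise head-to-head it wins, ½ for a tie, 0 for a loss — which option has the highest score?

W

Y: beats X; loses to W and Z → score 1.
W: beats Y, X, and Z → score 3.
X: loses to Y, W, and Z → score 0.
Z: beats Y and X; loses to W → score 2.
W has the best pairwise record.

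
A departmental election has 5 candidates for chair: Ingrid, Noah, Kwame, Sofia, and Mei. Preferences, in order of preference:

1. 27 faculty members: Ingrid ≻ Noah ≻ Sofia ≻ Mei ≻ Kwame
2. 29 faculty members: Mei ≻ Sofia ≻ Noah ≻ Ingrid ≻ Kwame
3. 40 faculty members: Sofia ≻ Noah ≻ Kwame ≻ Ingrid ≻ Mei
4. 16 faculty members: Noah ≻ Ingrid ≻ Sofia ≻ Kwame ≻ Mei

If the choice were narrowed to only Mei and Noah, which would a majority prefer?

Voters preferring Mei to Noah: 29; preferring Noah to Mei: 83.
Noah wins the head-to-head.

Noah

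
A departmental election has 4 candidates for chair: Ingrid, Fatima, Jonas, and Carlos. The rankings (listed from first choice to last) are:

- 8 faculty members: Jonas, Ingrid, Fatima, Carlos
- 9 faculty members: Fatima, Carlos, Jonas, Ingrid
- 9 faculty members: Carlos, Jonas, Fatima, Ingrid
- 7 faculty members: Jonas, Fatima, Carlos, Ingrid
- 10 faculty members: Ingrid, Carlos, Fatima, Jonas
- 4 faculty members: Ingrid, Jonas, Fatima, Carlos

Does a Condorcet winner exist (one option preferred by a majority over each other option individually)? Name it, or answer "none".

none

Checking pairwise contests:
Fatima beats Ingrid 25–22.
Jonas beats Fatima 28–19.
Carlos beats Jonas 28–19.
Fatima beats Carlos 28–19.
Every option loses at least one head-to-head, so there is no Condorcet winner.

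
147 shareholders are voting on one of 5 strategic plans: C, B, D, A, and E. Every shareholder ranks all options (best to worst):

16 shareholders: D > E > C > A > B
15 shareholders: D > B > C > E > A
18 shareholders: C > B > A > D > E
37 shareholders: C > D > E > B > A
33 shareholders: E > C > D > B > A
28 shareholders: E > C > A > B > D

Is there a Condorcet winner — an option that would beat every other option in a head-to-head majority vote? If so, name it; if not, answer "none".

Checking pairwise contests:
E beats C 77–70.
C beats B 132–15.
C beats D 116–31.
C beats A 147–0.
D beats E 86–61.
Every option loses at least one head-to-head, so there is no Condorcet winner.

none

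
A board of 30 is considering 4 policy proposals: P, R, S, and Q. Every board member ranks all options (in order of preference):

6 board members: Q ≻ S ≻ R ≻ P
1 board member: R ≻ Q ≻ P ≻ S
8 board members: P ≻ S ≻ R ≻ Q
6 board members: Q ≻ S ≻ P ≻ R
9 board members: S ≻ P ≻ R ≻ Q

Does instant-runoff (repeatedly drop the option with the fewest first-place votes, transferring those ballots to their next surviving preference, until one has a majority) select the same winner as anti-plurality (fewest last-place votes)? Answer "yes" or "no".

Instant-runoff — R1 P 8, R 1, S 9, Q 12 (R out); R2 P 8, S 9, Q 13 (P out); R3 S 17, Q 13 (S winner). Winner: S.
Anti-plurality — last-place votes: P 6, R 6, S 1, Q 17. Winner: S.
The two methods agree.

yes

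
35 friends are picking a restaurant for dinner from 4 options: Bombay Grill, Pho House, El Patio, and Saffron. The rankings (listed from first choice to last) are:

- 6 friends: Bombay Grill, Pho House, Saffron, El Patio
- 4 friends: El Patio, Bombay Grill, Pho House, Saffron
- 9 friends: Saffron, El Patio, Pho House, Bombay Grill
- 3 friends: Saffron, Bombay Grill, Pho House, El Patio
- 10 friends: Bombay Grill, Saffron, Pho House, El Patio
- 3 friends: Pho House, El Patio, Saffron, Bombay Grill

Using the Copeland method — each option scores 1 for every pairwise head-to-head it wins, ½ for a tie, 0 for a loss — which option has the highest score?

Bombay Grill: beats Pho House, El Patio, and Saffron → score 3.
Pho House: beats El Patio; loses to Bombay Grill and Saffron → score 1.
El Patio: loses to Bombay Grill, Pho House, and Saffron → score 0.
Saffron: beats Pho House and El Patio; loses to Bombay Grill → score 2.
Bombay Grill has the best pairwise record.

Bombay Grill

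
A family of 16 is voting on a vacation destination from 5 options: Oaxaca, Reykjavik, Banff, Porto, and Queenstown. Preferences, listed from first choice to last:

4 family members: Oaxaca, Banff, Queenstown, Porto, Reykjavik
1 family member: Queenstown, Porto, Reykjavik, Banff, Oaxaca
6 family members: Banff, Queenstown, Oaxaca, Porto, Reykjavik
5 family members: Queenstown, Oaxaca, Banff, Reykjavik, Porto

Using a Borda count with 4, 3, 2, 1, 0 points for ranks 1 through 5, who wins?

Queenstown

Oaxaca: 4·4 + 1·0 + 6·2 + 5·3 = 43
Reykjavik: 4·0 + 1·2 + 6·0 + 5·1 = 7
Banff: 4·3 + 1·1 + 6·4 + 5·2 = 47
Porto: 4·1 + 1·3 + 6·1 + 5·0 = 13
Queenstown: 4·2 + 1·4 + 6·3 + 5·4 = 50
Queenstown has the highest Borda score (50).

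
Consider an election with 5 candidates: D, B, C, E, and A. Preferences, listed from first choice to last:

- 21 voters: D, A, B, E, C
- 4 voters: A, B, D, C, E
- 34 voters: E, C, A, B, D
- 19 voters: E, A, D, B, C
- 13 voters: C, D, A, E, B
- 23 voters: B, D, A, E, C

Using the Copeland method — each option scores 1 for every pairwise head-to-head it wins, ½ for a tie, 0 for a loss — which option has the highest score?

A

D: beats C and E; ties A; loses to B → score 2.5.
B: beats D and C; loses to E and A → score 2.
C: loses to D, B, E, and A → score 0.
E: beats B and C; loses to D and A → score 2.
A: beats B, C, and E; ties D → score 3.5.
A has the best pairwise record.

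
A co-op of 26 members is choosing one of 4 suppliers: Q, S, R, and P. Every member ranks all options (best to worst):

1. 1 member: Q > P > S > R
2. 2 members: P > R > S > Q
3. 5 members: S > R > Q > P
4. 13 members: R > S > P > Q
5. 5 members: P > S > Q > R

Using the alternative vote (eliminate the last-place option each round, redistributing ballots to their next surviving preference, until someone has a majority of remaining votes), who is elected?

Round 1: Q 1, S 5, R 13, P 7. Eliminate Q.
Round 2: S 5, R 13, P 8. Eliminate S.
Round 3: R 18, P 8. R has a majority.

R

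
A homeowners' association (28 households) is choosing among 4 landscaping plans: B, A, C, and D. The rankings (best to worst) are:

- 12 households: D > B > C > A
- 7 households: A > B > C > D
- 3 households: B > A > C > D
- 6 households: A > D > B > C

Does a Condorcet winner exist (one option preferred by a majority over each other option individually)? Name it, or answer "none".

Checking pairwise contests:
D beats B 18–10.
B beats A 15–13.
B beats C 28–0.
A beats D 16–12.
Every option loses at least one head-to-head, so there is no Condorcet winner.

none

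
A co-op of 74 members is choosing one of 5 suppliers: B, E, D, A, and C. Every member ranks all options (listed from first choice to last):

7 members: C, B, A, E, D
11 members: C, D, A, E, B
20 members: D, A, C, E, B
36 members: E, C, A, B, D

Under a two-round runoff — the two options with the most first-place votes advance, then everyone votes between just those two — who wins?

E

Round 1 first-place votes: B 0, E 36, D 20, A 0, C 18.
E and D advance.
Runoff: E is preferred to D by 43 voters; D by 31.
E wins the runoff.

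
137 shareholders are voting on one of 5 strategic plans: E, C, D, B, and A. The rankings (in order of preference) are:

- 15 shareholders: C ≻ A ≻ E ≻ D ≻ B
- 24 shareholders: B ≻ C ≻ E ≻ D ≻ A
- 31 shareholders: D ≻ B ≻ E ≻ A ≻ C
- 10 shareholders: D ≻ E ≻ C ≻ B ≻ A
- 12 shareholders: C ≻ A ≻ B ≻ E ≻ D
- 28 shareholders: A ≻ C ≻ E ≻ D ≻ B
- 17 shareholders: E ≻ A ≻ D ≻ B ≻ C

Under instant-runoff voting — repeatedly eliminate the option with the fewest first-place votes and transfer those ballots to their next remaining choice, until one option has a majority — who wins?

A

Round 1: E 17, C 27, D 41, B 24, A 28. Eliminate E.
Round 2: C 27, D 41, B 24, A 45. Eliminate B.
Round 3: C 51, D 41, A 45. Eliminate D.
Round 4: C 61, A 76. A has a majority.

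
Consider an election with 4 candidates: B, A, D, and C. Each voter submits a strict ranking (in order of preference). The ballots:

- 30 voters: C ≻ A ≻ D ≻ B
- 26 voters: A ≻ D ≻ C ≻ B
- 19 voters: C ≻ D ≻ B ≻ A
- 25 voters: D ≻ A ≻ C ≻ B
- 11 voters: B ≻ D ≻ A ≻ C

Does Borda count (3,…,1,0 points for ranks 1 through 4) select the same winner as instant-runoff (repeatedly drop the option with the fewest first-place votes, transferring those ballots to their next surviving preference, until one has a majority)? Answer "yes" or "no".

Borda — scores: B 52, A 199, D 217, C 198. Winner: D.
Instant-runoff — R1 B 11, A 26, D 25, C 49 (B out); R2 A 26, D 36, C 49 (A out); R3 D 62, C 49 (D winner). Winner: D.
The two methods agree.

yes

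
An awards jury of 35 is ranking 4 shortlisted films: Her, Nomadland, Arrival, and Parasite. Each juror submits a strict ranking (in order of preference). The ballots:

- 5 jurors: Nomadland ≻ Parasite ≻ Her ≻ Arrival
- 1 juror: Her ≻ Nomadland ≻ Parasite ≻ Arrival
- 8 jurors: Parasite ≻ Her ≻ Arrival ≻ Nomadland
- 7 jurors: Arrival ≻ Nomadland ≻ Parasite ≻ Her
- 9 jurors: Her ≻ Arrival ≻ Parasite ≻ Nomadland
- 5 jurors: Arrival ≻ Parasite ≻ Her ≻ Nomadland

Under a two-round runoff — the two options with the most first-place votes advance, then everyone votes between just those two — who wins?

Her

Round 1 first-place votes: Her 10, Nomadland 5, Arrival 12, Parasite 8.
Arrival and Her advance.
Runoff: Arrival is preferred to Her by 12 voters; Her by 23.
Her wins the runoff.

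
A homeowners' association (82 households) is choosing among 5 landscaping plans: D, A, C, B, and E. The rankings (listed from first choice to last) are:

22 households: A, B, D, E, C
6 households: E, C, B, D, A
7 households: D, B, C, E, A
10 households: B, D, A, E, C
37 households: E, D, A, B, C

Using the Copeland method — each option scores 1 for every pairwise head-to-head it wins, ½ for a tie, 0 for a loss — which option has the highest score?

D: beats A, C, and B; loses to E → score 3.
A: beats C and B; loses to D and E → score 2.
C: loses to D, A, B, and E → score 0.
B: beats C; loses to D, A, and E → score 1.
E: beats D, A, C, and B → score 4.
E has the best pairwise record.

E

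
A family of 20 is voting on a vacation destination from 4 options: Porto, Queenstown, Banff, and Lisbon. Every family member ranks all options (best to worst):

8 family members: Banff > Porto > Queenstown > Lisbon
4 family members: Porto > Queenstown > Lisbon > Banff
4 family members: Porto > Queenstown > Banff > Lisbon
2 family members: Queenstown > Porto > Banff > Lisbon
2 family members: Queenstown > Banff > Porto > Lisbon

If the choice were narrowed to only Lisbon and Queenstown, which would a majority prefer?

Queenstown

Voters preferring Lisbon to Queenstown: 0; preferring Queenstown to Lisbon: 20.
Queenstown wins the head-to-head.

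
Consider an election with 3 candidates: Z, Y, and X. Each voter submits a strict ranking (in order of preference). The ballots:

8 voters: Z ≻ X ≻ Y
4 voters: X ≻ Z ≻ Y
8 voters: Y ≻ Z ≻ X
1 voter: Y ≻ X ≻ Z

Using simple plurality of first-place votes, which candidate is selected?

Y

First-place votes: Z 8, Y 9, X 4.
Y has the most first-place votes.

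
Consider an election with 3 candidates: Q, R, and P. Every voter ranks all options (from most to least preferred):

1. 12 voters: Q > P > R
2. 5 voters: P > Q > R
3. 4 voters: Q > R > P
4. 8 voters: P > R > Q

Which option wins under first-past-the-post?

First-place votes: Q 16, R 0, P 13.
Q has the most first-place votes.

Q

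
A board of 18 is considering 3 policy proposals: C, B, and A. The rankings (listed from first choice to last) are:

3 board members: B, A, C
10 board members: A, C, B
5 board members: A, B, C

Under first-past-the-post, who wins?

First-place votes: C 0, B 3, A 15.
A has the most first-place votes.

A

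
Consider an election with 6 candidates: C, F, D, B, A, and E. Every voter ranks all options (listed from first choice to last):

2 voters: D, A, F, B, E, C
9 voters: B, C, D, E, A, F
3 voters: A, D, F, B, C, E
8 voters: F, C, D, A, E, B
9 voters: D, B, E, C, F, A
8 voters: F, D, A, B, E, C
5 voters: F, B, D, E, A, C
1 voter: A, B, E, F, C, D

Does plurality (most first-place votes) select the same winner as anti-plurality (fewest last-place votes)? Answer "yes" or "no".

Plurality — first-place votes: C 0, F 21, D 11, B 9, A 4, E 0. Winner: F.
Anti-plurality — last-place votes: C 15, F 9, D 1, B 8, A 9, E 3. Winner: D.
The two methods disagree.

no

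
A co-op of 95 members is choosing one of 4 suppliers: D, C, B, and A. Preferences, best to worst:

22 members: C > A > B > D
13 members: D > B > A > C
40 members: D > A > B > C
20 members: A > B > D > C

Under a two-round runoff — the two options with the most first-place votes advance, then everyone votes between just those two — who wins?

Round 1 first-place votes: D 53, C 22, B 0, A 20.
D and C advance.
Runoff: D is preferred to C by 73 voters; C by 22.
D wins the runoff.

D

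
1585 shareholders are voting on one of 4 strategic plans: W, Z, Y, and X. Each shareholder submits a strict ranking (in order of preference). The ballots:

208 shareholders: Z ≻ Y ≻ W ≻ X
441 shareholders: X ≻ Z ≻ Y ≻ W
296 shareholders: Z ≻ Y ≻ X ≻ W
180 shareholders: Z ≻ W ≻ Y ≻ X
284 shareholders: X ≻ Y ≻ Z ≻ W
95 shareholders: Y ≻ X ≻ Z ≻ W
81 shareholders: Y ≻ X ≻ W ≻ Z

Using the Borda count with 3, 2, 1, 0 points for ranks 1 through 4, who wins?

Z

W: 208·1 + 441·0 + 296·0 + 180·2 + 284·0 + 95·0 + 81·1 = 649
Z: 208·3 + 441·2 + 296·3 + 180·3 + 284·1 + 95·1 + 81·0 = 3313
Y: 208·2 + 441·1 + 296·2 + 180·1 + 284·2 + 95·3 + 81·3 = 2725
X: 208·0 + 441·3 + 296·1 + 180·0 + 284·3 + 95·2 + 81·2 = 2823
Z has the highest Borda score (3313).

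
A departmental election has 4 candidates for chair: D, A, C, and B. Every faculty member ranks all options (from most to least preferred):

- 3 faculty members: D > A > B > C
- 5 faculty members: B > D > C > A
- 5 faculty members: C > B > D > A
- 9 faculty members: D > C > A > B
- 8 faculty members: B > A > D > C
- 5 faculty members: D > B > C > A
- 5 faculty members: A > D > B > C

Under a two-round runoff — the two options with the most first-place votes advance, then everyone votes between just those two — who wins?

Round 1 first-place votes: D 17, A 5, C 5, B 13.
D and B advance.
Runoff: D is preferred to B by 22 voters; B by 18.
D wins the runoff.

D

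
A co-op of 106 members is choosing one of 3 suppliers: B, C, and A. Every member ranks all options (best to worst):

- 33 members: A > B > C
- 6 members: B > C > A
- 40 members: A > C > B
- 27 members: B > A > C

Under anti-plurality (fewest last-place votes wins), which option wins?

Last-place votes: B 40, C 60, A 6.
A is ranked last by the fewest voters, so A wins.

A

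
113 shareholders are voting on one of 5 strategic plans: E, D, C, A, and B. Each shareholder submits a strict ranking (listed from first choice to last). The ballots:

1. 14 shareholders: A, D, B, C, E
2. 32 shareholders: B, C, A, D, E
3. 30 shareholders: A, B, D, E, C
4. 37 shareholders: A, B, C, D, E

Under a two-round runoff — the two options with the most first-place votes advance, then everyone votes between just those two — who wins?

Round 1 first-place votes: E 0, D 0, C 0, A 81, B 32.
A and B advance.
Runoff: A is preferred to B by 81 voters; B by 32.
A wins the runoff.

A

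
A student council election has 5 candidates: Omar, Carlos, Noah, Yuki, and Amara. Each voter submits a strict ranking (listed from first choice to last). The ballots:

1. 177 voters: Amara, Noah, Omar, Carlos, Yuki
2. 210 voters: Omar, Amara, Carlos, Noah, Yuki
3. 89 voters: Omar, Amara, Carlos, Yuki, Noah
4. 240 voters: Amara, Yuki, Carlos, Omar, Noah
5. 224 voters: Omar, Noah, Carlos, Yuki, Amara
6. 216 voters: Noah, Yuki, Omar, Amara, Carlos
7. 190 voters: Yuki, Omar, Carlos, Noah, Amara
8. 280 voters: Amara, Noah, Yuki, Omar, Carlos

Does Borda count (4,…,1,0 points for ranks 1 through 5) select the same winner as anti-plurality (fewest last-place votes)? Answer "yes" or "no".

yes

Borda — scores: Omar 3968, Carlos 2083, Noah 3307, Yuki 3001, Amara 3901. Winner: Omar.
Anti-plurality — last-place votes: Omar 0, Carlos 496, Noah 329, Yuki 387, Amara 414. Winner: Omar.
The two methods agree.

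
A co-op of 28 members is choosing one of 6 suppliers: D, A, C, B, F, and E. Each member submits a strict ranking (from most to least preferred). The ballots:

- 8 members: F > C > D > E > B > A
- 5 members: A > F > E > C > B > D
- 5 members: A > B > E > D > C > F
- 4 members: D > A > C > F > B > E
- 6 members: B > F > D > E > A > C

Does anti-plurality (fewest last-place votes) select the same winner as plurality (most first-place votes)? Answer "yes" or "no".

Anti-plurality — last-place votes: D 5, A 8, C 6, B 0, F 5, E 4. Winner: B.
Plurality — first-place votes: D 4, A 10, C 0, B 6, F 8, E 0. Winner: A.
The two methods disagree.

no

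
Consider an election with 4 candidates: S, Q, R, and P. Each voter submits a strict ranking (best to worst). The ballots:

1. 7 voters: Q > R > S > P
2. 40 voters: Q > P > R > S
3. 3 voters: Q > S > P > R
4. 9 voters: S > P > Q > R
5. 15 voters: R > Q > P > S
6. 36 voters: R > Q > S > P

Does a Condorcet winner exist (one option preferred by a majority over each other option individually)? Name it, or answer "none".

Q

Q vs S: 101–9 for Q.
Q vs R: 59–51 for Q.
Q vs P: 101–9 for Q.
Q beats every other option head-to-head.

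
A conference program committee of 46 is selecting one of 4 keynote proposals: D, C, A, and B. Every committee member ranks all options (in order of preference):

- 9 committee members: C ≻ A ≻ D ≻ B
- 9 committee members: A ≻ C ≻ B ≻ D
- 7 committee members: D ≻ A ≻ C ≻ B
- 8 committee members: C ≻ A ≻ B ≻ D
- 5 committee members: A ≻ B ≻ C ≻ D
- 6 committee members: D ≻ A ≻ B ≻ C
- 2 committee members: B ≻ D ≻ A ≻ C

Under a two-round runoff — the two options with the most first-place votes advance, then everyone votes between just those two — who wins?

Round 1 first-place votes: D 13, C 17, A 14, B 2.
C and A advance.
Runoff: C is preferred to A by 17 voters; A by 29.
A wins the runoff.

A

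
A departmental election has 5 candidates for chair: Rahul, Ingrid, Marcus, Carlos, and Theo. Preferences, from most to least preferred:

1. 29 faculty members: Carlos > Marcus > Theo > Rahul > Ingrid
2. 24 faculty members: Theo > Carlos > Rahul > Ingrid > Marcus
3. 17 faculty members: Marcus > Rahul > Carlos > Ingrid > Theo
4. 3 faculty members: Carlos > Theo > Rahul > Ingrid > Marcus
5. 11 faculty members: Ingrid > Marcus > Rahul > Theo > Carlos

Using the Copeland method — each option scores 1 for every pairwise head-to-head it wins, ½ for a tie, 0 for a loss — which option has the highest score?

Rahul: beats Ingrid; loses to Marcus, Carlos, and Theo → score 1.
Ingrid: loses to Rahul, Marcus, Carlos, and Theo → score 0.
Marcus: beats Rahul, Ingrid, and Theo; loses to Carlos → score 3.
Carlos: beats Rahul, Ingrid, Marcus, and Theo → score 4.
Theo: beats Rahul and Ingrid; loses to Marcus and Carlos → score 2.
Carlos has the best pairwise record.

Carlos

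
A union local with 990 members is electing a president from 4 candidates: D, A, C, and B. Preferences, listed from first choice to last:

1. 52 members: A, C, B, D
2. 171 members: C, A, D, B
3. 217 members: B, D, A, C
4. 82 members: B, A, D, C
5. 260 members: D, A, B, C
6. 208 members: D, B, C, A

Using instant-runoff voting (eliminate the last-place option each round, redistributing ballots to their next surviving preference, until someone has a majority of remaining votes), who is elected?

D

Round 1: D 468, A 52, C 171, B 299. Eliminate A.
Round 2: D 468, C 223, B 299. Eliminate C.
Round 3: D 639, B 351. D has a majority.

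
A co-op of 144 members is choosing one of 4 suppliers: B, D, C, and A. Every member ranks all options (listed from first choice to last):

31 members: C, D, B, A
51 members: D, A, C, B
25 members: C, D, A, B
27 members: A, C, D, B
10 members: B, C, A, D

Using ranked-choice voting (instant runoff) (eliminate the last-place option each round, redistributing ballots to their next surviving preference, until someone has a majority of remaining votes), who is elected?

C

Round 1: B 10, D 51, C 56, A 27. Eliminate B.
Round 2: D 51, C 66, A 27. Eliminate A.
Round 3: D 51, C 93. C has a majority.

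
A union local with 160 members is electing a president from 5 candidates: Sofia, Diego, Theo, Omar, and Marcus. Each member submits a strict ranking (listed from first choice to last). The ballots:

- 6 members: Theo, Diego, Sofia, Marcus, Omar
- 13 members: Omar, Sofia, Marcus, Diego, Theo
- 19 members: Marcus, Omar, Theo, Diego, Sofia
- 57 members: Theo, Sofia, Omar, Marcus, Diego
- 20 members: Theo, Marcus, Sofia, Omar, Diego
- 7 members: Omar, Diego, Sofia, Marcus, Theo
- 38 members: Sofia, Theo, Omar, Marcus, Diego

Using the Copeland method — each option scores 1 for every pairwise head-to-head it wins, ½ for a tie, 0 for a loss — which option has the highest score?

Sofia: beats Diego, Omar, and Marcus; loses to Theo → score 3.
Diego: loses to Sofia, Theo, Omar, and Marcus → score 0.
Theo: beats Sofia, Diego, Omar, and Marcus → score 4.
Omar: beats Diego and Marcus; loses to Sofia and Theo → score 2.
Marcus: beats Diego; loses to Sofia, Theo, and Omar → score 1.
Theo has the best pairwise record.

Theo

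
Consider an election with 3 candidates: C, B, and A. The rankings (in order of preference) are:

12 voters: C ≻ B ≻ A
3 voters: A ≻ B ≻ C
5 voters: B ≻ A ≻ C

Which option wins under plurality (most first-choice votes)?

C

First-place votes: C 12, B 5, A 3.
C has the most first-place votes.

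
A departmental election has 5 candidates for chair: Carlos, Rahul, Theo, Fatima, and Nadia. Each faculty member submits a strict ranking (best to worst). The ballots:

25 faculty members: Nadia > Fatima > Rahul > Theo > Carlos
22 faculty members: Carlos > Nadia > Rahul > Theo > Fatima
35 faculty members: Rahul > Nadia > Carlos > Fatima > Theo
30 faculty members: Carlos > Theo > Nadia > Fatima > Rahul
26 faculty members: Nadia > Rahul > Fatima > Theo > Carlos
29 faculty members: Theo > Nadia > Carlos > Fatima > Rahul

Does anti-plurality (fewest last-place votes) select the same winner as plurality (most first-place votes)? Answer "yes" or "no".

Anti-plurality — last-place votes: Carlos 51, Rahul 59, Theo 35, Fatima 22, Nadia 0. Winner: Nadia.
Plurality — first-place votes: Carlos 52, Rahul 35, Theo 29, Fatima 0, Nadia 51. Winner: Carlos.
The two methods disagree.

no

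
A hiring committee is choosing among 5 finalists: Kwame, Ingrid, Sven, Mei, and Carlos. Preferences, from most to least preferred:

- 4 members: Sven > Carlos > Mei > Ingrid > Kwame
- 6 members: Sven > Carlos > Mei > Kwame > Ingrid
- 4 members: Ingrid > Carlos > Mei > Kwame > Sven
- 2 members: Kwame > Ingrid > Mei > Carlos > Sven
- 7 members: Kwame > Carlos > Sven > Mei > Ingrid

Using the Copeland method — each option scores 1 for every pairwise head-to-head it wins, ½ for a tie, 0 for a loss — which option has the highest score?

Kwame: beats Ingrid and Sven; loses to Mei and Carlos → score 2.
Ingrid: loses to Kwame, Sven, Mei, and Carlos → score 0.
Sven: beats Ingrid and Mei; loses to Kwame and Carlos → score 2.
Mei: beats Kwame and Ingrid; loses to Sven and Carlos → score 2.
Carlos: beats Kwame, Ingrid, Sven, and Mei → score 4.
Carlos has the best pairwise record.

Carlos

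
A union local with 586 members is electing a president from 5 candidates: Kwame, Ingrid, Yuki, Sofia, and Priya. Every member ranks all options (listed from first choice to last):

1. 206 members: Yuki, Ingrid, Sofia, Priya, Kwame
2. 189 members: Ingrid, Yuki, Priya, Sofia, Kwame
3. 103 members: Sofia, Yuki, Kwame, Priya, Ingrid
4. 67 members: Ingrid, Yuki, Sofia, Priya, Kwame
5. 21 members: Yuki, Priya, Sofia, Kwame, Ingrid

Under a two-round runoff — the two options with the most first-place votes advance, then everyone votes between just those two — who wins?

Yuki

Round 1 first-place votes: Kwame 0, Ingrid 256, Yuki 227, Sofia 103, Priya 0.
Ingrid and Yuki advance.
Runoff: Ingrid is preferred to Yuki by 256 voters; Yuki by 330.
Yuki wins the runoff.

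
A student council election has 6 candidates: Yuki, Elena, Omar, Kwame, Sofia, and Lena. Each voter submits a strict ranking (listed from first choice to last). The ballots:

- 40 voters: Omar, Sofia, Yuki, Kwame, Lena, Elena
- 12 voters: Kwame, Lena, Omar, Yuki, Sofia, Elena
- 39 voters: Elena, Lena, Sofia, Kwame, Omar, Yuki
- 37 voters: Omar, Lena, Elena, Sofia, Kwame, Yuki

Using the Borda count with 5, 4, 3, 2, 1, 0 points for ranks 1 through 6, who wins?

Yuki: 40·3 + 12·2 + 39·0 + 37·0 = 144
Elena: 40·0 + 12·0 + 39·5 + 37·3 = 306
Omar: 40·5 + 12·3 + 39·1 + 37·5 = 460
Kwame: 40·2 + 12·5 + 39·2 + 37·1 = 255
Sofia: 40·4 + 12·1 + 39·3 + 37·2 = 363
Lena: 40·1 + 12·4 + 39·4 + 37·4 = 392
Omar has the highest Borda score (460).

Omar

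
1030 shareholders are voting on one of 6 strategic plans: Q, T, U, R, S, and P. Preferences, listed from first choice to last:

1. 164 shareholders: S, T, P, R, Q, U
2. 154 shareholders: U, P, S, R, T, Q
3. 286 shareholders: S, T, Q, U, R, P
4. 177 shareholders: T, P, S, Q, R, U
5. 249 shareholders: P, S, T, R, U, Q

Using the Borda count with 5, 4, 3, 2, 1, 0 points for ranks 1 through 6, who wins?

S

Q: 164·1 + 154·0 + 286·3 + 177·2 + 249·0 = 1376
T: 164·4 + 154·1 + 286·4 + 177·5 + 249·3 = 3586
U: 164·0 + 154·5 + 286·2 + 177·0 + 249·1 = 1591
R: 164·2 + 154·2 + 286·1 + 177·1 + 249·2 = 1597
S: 164·5 + 154·3 + 286·5 + 177·3 + 249·4 = 4239
P: 164·3 + 154·4 + 286·0 + 177·4 + 249·5 = 3061
S has the highest Borda score (4239).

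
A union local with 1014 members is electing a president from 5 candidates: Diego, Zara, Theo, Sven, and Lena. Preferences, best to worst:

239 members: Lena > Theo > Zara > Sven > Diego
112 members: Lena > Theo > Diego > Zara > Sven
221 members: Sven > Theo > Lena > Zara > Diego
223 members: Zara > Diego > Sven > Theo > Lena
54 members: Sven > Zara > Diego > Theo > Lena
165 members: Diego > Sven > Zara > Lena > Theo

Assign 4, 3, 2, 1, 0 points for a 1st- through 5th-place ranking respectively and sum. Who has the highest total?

Sven

Diego: 239·0 + 112·2 + 221·0 + 223·3 + 54·2 + 165·4 = 1661
Zara: 239·2 + 112·1 + 221·1 + 223·4 + 54·3 + 165·2 = 2195
Theo: 239·3 + 112·3 + 221·3 + 223·1 + 54·1 + 165·0 = 1993
Sven: 239·1 + 112·0 + 221·4 + 223·2 + 54·4 + 165·3 = 2280
Lena: 239·4 + 112·4 + 221·2 + 223·0 + 54·0 + 165·1 = 2011
Sven has the highest Borda score (2280).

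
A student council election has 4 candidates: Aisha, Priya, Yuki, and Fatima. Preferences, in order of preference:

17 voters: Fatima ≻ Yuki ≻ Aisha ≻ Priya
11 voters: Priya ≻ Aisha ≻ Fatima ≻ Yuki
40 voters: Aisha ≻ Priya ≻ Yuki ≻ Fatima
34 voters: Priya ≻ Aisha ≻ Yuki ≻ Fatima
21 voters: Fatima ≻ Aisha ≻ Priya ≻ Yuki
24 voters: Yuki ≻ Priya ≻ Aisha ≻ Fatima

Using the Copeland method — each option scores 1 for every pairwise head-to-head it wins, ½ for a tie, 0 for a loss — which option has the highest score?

Aisha

Aisha: beats Priya, Yuki, and Fatima → score 3.
Priya: beats Yuki and Fatima; loses to Aisha → score 2.
Yuki: beats Fatima; loses to Aisha and Priya → score 1.
Fatima: loses to Aisha, Priya, and Yuki → score 0.
Aisha has the best pairwise record.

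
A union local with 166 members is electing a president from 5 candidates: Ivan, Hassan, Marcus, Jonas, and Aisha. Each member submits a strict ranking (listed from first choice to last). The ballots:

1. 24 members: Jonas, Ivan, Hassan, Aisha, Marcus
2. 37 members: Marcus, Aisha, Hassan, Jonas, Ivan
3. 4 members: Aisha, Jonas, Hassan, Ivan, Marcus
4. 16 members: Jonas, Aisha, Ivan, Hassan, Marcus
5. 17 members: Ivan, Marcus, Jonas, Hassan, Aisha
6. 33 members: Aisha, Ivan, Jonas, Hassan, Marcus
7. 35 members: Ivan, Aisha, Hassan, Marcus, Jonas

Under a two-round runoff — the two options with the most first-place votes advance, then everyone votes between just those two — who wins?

Round 1 first-place votes: Ivan 52, Hassan 0, Marcus 37, Jonas 40, Aisha 37.
Ivan and Jonas advance.
Runoff: Ivan is preferred to Jonas by 85 voters; Jonas by 81.
Ivan wins the runoff.

Ivan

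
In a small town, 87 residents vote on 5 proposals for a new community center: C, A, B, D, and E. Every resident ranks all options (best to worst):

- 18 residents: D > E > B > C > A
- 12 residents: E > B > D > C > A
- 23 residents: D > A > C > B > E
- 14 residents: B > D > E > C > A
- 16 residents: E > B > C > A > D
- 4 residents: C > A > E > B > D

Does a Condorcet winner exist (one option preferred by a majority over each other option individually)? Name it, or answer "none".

Checking pairwise contests:
B beats C 60–27.
C beats A 64–23.
E beats B 50–37.
B beats D 46–41.
D beats E 55–32.
Every option loses at least one head-to-head, so there is no Condorcet winner.

none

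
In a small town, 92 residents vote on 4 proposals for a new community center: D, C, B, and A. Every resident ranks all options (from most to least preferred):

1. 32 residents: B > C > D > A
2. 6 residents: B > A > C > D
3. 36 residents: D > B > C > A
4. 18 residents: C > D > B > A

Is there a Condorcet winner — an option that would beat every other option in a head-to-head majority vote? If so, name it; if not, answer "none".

none

Checking pairwise contests:
C beats D 56–36.
B beats C 74–18.
D beats B 54–38.
D beats A 86–6.
Every option loses at least one head-to-head, so there is no Condorcet winner.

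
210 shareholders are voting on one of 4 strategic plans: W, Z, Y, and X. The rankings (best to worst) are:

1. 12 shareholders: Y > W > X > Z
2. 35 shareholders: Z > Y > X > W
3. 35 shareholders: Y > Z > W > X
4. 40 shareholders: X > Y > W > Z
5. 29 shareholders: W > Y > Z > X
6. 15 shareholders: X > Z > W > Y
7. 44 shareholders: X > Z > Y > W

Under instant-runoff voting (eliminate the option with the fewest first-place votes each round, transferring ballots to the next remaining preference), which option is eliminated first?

W

Round 1: W 29, Z 35, Y 47, X 99. Eliminate W.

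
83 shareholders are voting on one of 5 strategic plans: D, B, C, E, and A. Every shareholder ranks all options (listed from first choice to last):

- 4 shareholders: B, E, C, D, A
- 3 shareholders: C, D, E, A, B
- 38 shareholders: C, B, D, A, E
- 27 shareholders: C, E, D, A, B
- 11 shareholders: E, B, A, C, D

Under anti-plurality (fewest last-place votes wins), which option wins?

Last-place votes: D 11, B 30, C 0, E 38, A 4.
C is ranked last by the fewest voters, so C wins.

C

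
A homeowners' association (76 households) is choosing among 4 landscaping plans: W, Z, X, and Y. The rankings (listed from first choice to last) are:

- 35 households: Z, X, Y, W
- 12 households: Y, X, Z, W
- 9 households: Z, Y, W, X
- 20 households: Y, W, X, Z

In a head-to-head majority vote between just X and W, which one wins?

X

Voters preferring X to W: 47; preferring W to X: 29.
X wins the head-to-head.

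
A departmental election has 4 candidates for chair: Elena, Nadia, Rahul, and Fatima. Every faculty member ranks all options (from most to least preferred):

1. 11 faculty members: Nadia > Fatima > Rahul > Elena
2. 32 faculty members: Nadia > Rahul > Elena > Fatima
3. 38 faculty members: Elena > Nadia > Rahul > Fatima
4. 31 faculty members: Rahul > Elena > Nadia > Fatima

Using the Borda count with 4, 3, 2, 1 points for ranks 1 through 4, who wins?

Elena: 11·1 + 32·2 + 38·4 + 31·3 = 320
Nadia: 11·4 + 32·4 + 38·3 + 31·2 = 348
Rahul: 11·2 + 32·3 + 38·2 + 31·4 = 318
Fatima: 11·3 + 32·1 + 38·1 + 31·1 = 134
Nadia has the highest Borda score (348).

Nadia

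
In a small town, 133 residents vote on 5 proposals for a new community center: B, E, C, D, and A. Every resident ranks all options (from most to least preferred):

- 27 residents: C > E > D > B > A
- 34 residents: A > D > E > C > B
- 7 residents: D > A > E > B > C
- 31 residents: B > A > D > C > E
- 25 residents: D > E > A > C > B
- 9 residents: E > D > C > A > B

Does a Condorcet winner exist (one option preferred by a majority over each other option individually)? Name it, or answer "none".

D

D vs B: 102–31 for D.
D vs E: 97–36 for D.
D vs C: 106–27 for D.
D vs A: 68–65 for D.
D beats every other option head-to-head.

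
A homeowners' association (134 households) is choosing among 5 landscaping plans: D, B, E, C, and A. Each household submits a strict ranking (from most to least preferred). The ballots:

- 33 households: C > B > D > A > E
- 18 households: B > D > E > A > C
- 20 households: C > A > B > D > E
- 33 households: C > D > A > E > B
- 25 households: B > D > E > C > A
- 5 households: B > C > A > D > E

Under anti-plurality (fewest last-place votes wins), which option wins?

Last-place votes: D 0, B 33, E 58, C 18, A 25.
D is ranked last by the fewest voters, so D wins.

D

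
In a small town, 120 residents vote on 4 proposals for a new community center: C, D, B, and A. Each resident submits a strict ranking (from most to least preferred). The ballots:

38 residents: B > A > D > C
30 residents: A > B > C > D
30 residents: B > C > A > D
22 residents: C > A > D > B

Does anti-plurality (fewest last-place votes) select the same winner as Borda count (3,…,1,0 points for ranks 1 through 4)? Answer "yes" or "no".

Anti-plurality — last-place votes: C 38, D 60, B 22, A 0. Winner: A.
Borda — scores: C 156, D 60, B 264, A 240. Winner: B.
The two methods disagree.

no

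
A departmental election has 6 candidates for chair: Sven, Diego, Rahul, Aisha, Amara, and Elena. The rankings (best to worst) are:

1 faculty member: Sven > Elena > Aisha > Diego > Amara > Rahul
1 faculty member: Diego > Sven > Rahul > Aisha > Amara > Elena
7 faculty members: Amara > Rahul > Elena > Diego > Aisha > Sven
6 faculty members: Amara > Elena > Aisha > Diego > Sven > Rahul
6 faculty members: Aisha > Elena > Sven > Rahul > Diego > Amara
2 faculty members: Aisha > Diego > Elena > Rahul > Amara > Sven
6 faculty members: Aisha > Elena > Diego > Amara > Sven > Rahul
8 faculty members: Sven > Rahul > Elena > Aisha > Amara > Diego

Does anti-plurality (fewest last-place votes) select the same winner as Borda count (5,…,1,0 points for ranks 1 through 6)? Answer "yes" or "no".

Anti-plurality — last-place votes: Sven 9, Diego 8, Rahul 13, Aisha 0, Amara 6, Elena 1. Winner: Aisha.
Borda — scores: Sven 79, Diego 65, Rahul 79, Aisha 116, Amara 89, Elena 127. Winner: Elena.
The two methods disagree.

no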